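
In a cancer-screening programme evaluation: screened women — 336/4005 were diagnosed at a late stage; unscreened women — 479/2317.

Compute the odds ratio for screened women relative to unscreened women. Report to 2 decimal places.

OR = 0.35

odds, screened women = 336/3669 = 0.0916
odds, unscreened women = 479/1838 = 0.2606
OR = 0.0916 / 0.2606 = 0.35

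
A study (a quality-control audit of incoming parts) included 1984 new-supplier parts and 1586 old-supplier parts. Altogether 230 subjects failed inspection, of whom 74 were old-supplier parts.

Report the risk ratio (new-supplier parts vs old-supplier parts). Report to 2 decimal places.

RR = 1.69

new-supplier parts with the outcome: 230 − 74 = 156
new-supplier parts without the outcome: 1984 − 156 = 1828
old-supplier parts without the outcome: 1586 − 74 = 1512
risk, new-supplier parts = 156/1984 = 0.07863
risk, old-supplier parts = 74/1586 = 0.04666
RR = 0.07863 / 0.04666 = 1.69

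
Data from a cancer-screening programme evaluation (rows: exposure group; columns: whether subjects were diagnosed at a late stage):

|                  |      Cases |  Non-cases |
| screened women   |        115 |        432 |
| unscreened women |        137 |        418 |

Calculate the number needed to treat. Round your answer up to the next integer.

risk, screened women = 115/547 = 0.210238
risk, unscreened women = 137/555 = 0.246847
absolute risk difference = 0.036609
1 / 0.036609 = 27.316 → round up → 28

NNT = 28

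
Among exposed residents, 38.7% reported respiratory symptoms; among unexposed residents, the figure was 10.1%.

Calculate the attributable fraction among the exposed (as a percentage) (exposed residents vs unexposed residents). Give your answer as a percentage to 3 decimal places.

AR% = (0.3870 − 0.1010) / 0.3870 = 0.7390 → 73.902%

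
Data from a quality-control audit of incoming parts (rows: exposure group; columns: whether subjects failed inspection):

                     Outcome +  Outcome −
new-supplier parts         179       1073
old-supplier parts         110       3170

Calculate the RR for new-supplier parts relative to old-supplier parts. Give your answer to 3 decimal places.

RR ≈ 4.263

risk, new-supplier parts = 179/1252 = 0.14297
risk, old-supplier parts = 110/3280 = 0.03354
RR = 0.14297 / 0.03354 = 4.263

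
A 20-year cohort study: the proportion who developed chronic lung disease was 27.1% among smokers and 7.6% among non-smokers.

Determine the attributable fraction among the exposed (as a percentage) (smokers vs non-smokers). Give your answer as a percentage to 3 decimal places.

AR% = (0.2710 − 0.0760) / 0.2710 = 0.7196 → 71.956%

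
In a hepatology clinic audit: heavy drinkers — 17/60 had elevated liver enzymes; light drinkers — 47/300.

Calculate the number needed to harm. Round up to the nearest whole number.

NNH ≈ 8

risk, heavy drinkers = 17/60 = 0.283333
risk, light drinkers = 47/300 = 0.156667
absolute risk difference = 0.126667
1 / 0.126667 = 7.895 → round up → 8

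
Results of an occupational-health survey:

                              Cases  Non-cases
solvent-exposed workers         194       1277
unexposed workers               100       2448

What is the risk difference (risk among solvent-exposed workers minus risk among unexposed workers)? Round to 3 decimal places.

risk, solvent-exposed workers = 194/1471 = 0.13188
risk, unexposed workers = 100/2548 = 0.03925
risk difference = 0.13188 − 0.03925 = 0.093

0.093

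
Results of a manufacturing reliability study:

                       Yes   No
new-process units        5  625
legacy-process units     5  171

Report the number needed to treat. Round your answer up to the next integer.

49

risk, new-process units = 5/630 = 0.007937
risk, legacy-process units = 5/176 = 0.028409
absolute risk difference = 0.020473
1 / 0.020473 = 48.845 → round up → 49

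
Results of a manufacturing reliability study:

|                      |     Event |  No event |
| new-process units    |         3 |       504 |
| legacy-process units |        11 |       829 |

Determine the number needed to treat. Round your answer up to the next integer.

NNT = 140

risk, new-process units = 3/507 = 0.005917
risk, legacy-process units = 11/840 = 0.013095
absolute risk difference = 0.007178
1 / 0.007178 = 139.315 → round up → 140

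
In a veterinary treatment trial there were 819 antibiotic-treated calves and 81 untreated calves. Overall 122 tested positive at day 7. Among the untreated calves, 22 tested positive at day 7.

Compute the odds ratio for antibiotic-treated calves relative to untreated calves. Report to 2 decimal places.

OR = 0.37

antibiotic-treated calves with the outcome: 122 − 22 = 100
antibiotic-treated calves without the outcome: 819 − 100 = 719
untreated calves without the outcome: 81 − 22 = 59
odds, antibiotic-treated calves = 100/719 = 0.1391
odds, untreated calves = 22/59 = 0.3729
OR = 0.1391 / 0.3729 = 0.37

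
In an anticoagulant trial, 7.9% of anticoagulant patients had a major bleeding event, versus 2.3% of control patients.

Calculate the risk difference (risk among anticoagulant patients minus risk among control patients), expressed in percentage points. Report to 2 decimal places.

risk difference = 0.07900 − 0.02300 = 0.05600 → 5.60 percentage points

RD: 5.60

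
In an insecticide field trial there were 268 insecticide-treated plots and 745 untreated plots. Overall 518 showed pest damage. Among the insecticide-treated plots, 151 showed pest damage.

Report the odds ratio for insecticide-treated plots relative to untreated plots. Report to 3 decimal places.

insecticide-treated plots without the outcome: 268 − 151 = 117
untreated plots with the outcome: 518 − 151 = 367
untreated plots without the outcome: 745 − 367 = 378
odds, insecticide-treated plots = 151/117 = 1.2906
odds, untreated plots = 367/378 = 0.9709
OR = 1.2906 / 0.9709 = 1.329

1.329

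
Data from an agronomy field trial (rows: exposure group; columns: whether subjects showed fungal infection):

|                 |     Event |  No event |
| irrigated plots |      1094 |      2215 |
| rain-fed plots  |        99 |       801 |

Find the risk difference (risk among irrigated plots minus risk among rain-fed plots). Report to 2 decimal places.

0.22

risk, irrigated plots = 1094/3309 = 0.3306
risk, rain-fed plots = 99/900 = 0.1100
risk difference = 0.3306 − 0.1100 = 0.22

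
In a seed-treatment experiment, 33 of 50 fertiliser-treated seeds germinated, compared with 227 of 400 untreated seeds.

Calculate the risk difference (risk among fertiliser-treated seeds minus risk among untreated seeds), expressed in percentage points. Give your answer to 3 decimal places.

risk, fertiliser-treated seeds = 33/50 = 0.6600
risk, untreated seeds = 227/400 = 0.5675
risk difference = 0.6600 − 0.5675 = 0.0925 → 9.250 percentage points

9.250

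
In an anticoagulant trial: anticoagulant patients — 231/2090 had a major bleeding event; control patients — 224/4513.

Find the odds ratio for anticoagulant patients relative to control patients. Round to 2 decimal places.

OR = (231 × 4289) / (1859 × 224) = 990759/416416 ≈ 2.38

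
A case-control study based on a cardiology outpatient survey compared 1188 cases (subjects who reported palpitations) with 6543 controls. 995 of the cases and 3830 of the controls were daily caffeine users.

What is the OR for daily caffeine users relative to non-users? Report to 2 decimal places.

3.65

odds, daily caffeine users = 995/3830 = 0.2598
odds, non-users = 193/2713 = 0.0711
OR = 0.2598 / 0.0711 = 3.65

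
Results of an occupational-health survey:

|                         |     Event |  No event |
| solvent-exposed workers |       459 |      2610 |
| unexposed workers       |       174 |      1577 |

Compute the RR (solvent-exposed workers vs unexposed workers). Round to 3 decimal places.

RR = 1.505

risk, solvent-exposed workers = 459/3069 = 0.1496
risk, unexposed workers = 174/1751 = 0.0994
RR = 0.1496 / 0.0994 = 1.505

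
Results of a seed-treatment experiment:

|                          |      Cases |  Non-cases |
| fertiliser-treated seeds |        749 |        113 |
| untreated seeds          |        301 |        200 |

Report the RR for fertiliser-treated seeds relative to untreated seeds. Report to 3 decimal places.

1.446

risk, fertiliser-treated seeds = 749/862 = 0.8689
risk, untreated seeds = 301/501 = 0.6008
RR = 0.8689 / 0.6008 = 1.446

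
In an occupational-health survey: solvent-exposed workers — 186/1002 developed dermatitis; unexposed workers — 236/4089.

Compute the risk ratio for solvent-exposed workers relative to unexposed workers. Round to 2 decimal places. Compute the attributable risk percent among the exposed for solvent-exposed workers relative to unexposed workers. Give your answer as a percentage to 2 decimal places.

risk, solvent-exposed workers = 186/1002 = 0.1856
risk, unexposed workers = 236/4089 = 0.0577
RR = 0.1856 / 0.0577 = 3.22
AR% = (0.1856 − 0.0577) / 0.1856 = 0.6891 → 68.91%

RR = 3.22; AR% = 68.91%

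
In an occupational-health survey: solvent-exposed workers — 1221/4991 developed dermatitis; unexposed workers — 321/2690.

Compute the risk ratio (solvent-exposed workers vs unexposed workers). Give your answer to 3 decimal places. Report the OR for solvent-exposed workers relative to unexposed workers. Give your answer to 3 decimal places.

risk, solvent-exposed workers = 1221/4991 = 0.2446
risk, unexposed workers = 321/2690 = 0.1193
RR = 0.2446 / 0.1193 = 2.050
odds, solvent-exposed workers = 1221/3770 = 0.3239
odds, unexposed workers = 321/2369 = 0.1355
OR = 0.3239 / 0.1355 = 2.390

RR = 2.050; OR = 2.390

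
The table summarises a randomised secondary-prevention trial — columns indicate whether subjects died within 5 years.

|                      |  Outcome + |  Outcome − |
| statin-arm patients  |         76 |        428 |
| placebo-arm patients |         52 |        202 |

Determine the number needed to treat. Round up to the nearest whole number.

19

risk, statin-arm patients = 76/504 = 0.150794
risk, placebo-arm patients = 52/254 = 0.204724
absolute risk difference = 0.053931
1 / 0.053931 = 18.542 → round up → 19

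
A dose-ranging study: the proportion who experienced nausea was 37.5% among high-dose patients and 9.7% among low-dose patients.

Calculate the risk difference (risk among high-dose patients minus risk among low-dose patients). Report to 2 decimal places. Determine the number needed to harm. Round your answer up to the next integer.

RD = 0.28; NNH = 4

risk difference = 0.3750 − 0.0970 = 0.28
absolute risk difference = 0.278000
1 / 0.278000 = 3.597 → round up → 4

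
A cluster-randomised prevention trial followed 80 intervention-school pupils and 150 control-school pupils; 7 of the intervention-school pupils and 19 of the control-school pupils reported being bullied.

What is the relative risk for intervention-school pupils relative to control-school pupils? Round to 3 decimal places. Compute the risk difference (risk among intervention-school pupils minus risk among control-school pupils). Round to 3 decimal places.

RR = 0.691; RD = -0.039

risk, intervention-school pupils = 7/80 = 0.0875
risk, control-school pupils = 19/150 = 0.1267
RR = 0.0875 / 0.1267 = 0.691
risk difference = 0.0875 − 0.1267 = -0.039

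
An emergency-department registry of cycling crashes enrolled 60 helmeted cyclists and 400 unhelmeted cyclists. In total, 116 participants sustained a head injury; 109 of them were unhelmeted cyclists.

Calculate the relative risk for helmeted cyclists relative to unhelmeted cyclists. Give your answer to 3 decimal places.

helmeted cyclists with the outcome: 116 − 109 = 7
helmeted cyclists without the outcome: 60 − 7 = 53
unhelmeted cyclists without the outcome: 400 − 109 = 291
risk, helmeted cyclists = 7/60 = 0.1167
risk, unhelmeted cyclists = 109/400 = 0.2725
RR = 0.1167 / 0.2725 = 0.428

RR: 0.428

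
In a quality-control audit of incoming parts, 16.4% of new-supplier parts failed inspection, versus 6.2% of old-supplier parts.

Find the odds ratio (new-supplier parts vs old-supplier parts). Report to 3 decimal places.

OR = 2.968

odds, new-supplier parts = 0.1640/0.8360 = 0.1962
odds, old-supplier parts = 0.0620/0.9380 = 0.0661
OR = 0.1962 / 0.0661 = 2.968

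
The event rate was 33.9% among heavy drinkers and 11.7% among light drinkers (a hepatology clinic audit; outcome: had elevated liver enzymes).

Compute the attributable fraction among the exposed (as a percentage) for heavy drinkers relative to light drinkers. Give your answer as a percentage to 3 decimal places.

AR% = (0.3390 − 0.1170) / 0.3390 = 0.6549 → 65.487%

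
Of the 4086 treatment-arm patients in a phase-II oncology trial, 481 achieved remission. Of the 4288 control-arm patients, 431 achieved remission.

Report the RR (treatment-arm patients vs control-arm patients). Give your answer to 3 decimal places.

risk, treatment-arm patients = 481/4086 = 0.1177
risk, control-arm patients = 431/4288 = 0.1005
RR = 0.1177 / 0.1005 = 1.171

1.171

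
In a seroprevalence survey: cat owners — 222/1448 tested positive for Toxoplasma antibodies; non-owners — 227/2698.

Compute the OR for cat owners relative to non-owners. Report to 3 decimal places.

OR = (222 × 2471) / (1226 × 227) = 548562/278302 ≈ 1.971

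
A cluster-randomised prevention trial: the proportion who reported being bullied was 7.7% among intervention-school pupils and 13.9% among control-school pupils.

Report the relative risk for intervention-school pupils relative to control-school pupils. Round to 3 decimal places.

RR = 0.0770 / 0.1390 = 0.554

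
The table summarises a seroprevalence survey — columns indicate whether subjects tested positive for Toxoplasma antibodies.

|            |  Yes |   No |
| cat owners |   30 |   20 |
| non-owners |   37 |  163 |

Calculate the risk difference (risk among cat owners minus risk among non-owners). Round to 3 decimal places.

RD ≈ 0.415

risk, cat owners = 30/50 = 0.6000
risk, non-owners = 37/200 = 0.1850
risk difference = 0.6000 − 0.1850 = 0.415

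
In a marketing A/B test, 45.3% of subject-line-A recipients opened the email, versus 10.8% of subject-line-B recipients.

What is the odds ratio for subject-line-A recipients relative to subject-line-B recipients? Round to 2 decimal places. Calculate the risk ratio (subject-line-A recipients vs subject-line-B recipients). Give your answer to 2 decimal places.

odds, subject-line-A recipients = 0.4530/0.5470 = 0.8282
odds, subject-line-B recipients = 0.1080/0.8920 = 0.1211
OR = 0.8282 / 0.1211 = 6.84
RR = 0.4530 / 0.1080 = 4.19

OR = 6.84; RR = 4.19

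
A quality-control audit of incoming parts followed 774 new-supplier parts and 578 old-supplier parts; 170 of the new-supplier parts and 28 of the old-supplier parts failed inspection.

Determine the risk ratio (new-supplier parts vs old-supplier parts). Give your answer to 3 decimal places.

risk, new-supplier parts = 170/774 = 0.21964
risk, old-supplier parts = 28/578 = 0.04844
RR = 0.21964 / 0.04844 = 4.534

RR = 4.534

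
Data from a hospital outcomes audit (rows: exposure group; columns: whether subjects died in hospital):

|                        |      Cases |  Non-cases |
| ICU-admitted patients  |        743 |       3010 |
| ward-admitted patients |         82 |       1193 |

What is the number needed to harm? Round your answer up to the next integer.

risk, ICU-admitted patients = 743/3753 = 0.197975
risk, ward-admitted patients = 82/1275 = 0.064314
absolute risk difference = 0.133661
1 / 0.133661 = 7.482 → round up → 8

8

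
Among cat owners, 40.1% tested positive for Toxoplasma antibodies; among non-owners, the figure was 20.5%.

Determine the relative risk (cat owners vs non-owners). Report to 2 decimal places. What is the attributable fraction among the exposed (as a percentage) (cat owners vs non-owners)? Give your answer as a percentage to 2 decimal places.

RR = 1.96; AR% = 48.88%

RR = 0.4010 / 0.2050 = 1.96
AR% = (0.4010 − 0.2050) / 0.4010 = 0.4888 → 48.88%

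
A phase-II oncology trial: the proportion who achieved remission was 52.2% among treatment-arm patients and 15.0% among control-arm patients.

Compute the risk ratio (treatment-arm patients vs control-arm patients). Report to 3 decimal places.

RR = 0.5220 / 0.1500 = 3.480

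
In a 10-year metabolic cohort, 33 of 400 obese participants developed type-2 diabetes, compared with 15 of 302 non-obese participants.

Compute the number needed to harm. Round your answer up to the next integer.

NNH ≈ 31

risk, obese participants = 33/400 = 0.082500
risk, non-obese participants = 15/302 = 0.049669
absolute risk difference = 0.032831
1 / 0.032831 = 30.459 → round up → 31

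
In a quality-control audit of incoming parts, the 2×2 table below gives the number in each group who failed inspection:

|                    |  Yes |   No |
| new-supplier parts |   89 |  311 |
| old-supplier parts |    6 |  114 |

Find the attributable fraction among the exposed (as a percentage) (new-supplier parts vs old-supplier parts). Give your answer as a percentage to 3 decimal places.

77.528%

risk, new-supplier parts = 89/400 = 0.2225
risk, old-supplier parts = 6/120 = 0.0500
AR% = (0.2225 − 0.0500) / 0.2225 = 0.7753 → 77.528%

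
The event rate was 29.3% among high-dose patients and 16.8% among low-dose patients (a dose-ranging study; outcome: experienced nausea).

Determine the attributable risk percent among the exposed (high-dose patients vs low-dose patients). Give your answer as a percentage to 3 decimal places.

AR% = (0.2930 − 0.1680) / 0.2930 = 0.4266 → 42.662%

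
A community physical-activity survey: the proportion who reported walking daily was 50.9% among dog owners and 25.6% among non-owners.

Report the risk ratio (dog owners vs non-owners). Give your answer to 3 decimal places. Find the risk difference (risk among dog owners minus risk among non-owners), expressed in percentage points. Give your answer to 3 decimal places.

RR = 0.5090 / 0.2560 = 1.988
risk difference = 0.5090 − 0.2560 = 0.2530 → 25.300 percentage points

RR = 1.988; RD = 25.300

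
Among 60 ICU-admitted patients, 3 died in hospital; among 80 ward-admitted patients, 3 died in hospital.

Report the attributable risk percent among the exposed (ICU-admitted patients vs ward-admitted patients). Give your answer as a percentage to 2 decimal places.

risk, ICU-admitted patients = 3/60 = 0.05000
risk, ward-admitted patients = 3/80 = 0.03750
AR% = (0.05000 − 0.03750) / 0.05000 = 0.2500 → 25.00%

25.00%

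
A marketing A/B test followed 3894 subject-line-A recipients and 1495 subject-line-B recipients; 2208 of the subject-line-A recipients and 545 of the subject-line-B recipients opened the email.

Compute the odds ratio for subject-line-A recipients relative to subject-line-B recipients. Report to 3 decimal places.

odds, subject-line-A recipients = 2208/1686 = 1.3096
odds, subject-line-B recipients = 545/950 = 0.5737
OR = 1.3096 / 0.5737 = 2.283

OR = 2.283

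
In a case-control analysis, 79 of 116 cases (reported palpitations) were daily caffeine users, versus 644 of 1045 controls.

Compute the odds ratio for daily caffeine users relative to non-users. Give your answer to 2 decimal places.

odds, daily caffeine users = 79/644 = 0.1227
odds, non-users = 37/401 = 0.0923
OR = 0.1227 / 0.0923 = 1.33

OR = 1.33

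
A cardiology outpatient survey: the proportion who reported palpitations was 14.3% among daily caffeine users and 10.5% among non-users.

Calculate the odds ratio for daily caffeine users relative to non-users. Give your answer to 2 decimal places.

odds, daily caffeine users = 0.1430/0.8570 = 0.1669
odds, non-users = 0.1050/0.8950 = 0.1173
OR = 0.1669 / 0.1173 = 1.42

OR: 1.42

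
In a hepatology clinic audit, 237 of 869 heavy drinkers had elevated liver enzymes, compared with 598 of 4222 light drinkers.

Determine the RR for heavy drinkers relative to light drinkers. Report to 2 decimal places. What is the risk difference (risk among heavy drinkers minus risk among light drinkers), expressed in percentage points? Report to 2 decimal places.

risk, heavy drinkers = 237/869 = 0.2727
risk, light drinkers = 598/4222 = 0.1416
RR = 0.2727 / 0.1416 = 1.93
risk difference = 0.2727 − 0.1416 = 0.1311 → 13.11 percentage points

RR = 1.93; RD = 13.11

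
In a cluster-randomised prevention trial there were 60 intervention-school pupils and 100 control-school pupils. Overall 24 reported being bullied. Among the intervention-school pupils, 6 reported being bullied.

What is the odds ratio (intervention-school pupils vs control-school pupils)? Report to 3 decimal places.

intervention-school pupils without the outcome: 60 − 6 = 54
control-school pupils with the outcome: 24 − 6 = 18
control-school pupils without the outcome: 100 − 18 = 82
odds, intervention-school pupils = 6/54 = 0.1111
odds, control-school pupils = 18/82 = 0.2195
OR = 0.1111 / 0.2195 = 0.506

OR ≈ 0.506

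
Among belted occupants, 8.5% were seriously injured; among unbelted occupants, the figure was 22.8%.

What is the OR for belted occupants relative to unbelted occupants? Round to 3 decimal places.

OR ≈ 0.315

odds, belted occupants = 0.0850/0.9150 = 0.0929
odds, unbelted occupants = 0.2280/0.7720 = 0.2953
OR = 0.0929 / 0.2953 = 0.315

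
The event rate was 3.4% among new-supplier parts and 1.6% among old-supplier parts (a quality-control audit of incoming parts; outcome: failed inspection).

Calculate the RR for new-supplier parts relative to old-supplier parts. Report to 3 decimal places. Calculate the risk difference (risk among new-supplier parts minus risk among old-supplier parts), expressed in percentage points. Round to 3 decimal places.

RR = 2.125; RD = 1.800

RR = 0.03400 / 0.01600 = 2.125
risk difference = 0.03400 − 0.01600 = 0.01800 → 1.800 percentage points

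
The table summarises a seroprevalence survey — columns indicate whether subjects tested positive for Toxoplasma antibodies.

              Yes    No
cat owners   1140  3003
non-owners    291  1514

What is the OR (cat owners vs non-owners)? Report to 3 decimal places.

odds, cat owners = 1140/3003 = 0.3796
odds, non-owners = 291/1514 = 0.1922
OR = 0.3796 / 0.1922 = 1.975

OR ≈ 1.975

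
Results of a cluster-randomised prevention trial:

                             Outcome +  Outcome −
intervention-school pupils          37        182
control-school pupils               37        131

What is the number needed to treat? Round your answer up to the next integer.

NNT = 20

risk, intervention-school pupils = 37/219 = 0.168950
risk, control-school pupils = 37/168 = 0.220238
absolute risk difference = 0.051288
1 / 0.051288 = 19.498 → round up → 20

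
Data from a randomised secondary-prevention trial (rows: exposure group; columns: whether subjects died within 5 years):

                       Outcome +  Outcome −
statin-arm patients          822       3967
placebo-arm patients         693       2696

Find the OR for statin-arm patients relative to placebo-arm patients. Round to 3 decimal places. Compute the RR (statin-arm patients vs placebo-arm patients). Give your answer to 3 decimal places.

OR = 0.806; RR = 0.839

OR = (822 × 2696) / (3967 × 693) = 2216112/2749131 ≈ 0.806
risk, statin-arm patients = 822/4789 = 0.1716
risk, placebo-arm patients = 693/3389 = 0.2045
RR = 0.1716 / 0.2045 = 0.839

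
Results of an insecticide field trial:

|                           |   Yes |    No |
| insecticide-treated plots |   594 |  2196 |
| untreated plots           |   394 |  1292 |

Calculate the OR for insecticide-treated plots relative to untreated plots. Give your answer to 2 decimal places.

OR = (594 × 1292) / (2196 × 394) = 767448/865224 ≈ 0.89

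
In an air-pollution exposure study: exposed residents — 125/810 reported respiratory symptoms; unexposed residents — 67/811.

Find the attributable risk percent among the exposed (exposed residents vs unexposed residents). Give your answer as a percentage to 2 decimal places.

risk, exposed residents = 125/810 = 0.1543
risk, unexposed residents = 67/811 = 0.0826
AR% = (0.1543 − 0.0826) / 0.1543 = 0.4647 → 46.47%

AR%: 46.47%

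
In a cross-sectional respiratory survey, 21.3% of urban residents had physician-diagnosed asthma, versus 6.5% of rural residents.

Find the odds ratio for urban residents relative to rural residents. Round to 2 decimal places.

odds, urban residents = 0.2130/0.7870 = 0.2706
odds, rural residents = 0.0650/0.9350 = 0.0695
OR = 0.2706 / 0.0695 = 3.89

3.89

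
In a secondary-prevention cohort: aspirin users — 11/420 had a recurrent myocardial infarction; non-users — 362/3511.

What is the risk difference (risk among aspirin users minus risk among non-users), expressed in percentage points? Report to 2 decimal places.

risk, aspirin users = 11/420 = 0.02619
risk, non-users = 362/3511 = 0.10310
risk difference = 0.02619 − 0.10310 = -0.07691 → -7.69 percentage points

RD = -7.69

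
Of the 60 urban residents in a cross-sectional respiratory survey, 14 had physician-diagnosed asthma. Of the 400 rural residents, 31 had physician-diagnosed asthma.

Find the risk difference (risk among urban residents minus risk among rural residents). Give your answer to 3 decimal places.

RD: 0.156

risk, urban residents = 14/60 = 0.2333
risk, rural residents = 31/400 = 0.0775
risk difference = 0.2333 − 0.0775 = 0.156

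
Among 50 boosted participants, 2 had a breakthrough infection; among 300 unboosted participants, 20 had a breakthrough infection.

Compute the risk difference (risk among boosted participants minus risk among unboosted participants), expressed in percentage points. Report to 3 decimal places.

-2.667

risk, boosted participants = 2/50 = 0.04000
risk, unboosted participants = 20/300 = 0.06667
risk difference = 0.04000 − 0.06667 = -0.02667 → -2.667 percentage points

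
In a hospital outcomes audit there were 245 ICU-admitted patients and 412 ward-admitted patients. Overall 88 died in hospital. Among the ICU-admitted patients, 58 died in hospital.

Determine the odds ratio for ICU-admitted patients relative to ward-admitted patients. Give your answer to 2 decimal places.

ICU-admitted patients without the outcome: 245 − 58 = 187
ward-admitted patients with the outcome: 88 − 58 = 30
ward-admitted patients without the outcome: 412 − 30 = 382
OR = (58 × 382) / (187 × 30) = 22156/5610 ≈ 3.95

OR: 3.95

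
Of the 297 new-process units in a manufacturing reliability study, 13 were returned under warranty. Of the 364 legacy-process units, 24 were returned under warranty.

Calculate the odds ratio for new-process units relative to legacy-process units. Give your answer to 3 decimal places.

odds, new-process units = 13/284 = 0.04577
odds, legacy-process units = 24/340 = 0.07059
OR = 0.04577 / 0.07059 = 0.648

0.648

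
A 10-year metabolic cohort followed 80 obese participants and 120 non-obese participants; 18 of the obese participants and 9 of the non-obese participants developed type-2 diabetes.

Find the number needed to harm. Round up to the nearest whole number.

risk, obese participants = 18/80 = 0.225000
risk, non-obese participants = 9/120 = 0.075000
absolute risk difference = 0.150000
1 / 0.150000 = 6.667 → round up → 7

7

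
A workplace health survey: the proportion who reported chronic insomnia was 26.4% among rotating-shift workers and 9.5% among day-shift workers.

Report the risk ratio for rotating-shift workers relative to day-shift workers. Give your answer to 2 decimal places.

RR = 0.2640 / 0.0950 = 2.78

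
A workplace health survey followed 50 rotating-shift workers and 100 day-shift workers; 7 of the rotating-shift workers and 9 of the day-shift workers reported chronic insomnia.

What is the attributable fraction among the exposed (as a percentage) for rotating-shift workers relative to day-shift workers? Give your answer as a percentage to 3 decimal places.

risk, rotating-shift workers = 7/50 = 0.1400
risk, day-shift workers = 9/100 = 0.0900
AR% = (0.1400 − 0.0900) / 0.1400 = 0.3571 → 35.714%

AR%: 35.714%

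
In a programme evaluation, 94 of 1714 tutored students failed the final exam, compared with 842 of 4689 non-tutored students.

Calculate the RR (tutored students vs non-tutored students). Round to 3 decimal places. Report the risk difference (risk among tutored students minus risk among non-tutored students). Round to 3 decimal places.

risk, tutored students = 94/1714 = 0.0548
risk, non-tutored students = 842/4689 = 0.1796
RR = 0.0548 / 0.1796 = 0.305
risk difference = 0.0548 − 0.1796 = -0.125

RR = 0.305; RD = -0.125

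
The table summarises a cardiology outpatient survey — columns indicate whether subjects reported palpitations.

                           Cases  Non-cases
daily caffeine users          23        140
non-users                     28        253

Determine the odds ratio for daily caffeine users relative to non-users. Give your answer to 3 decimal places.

1.484

odds, daily caffeine users = 23/140 = 0.1643
odds, non-users = 28/253 = 0.1107
OR = 0.1643 / 0.1107 = 1.484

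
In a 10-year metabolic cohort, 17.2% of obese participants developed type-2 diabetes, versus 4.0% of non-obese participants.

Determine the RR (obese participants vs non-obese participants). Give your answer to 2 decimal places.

RR = 0.17200 / 0.04000 = 4.30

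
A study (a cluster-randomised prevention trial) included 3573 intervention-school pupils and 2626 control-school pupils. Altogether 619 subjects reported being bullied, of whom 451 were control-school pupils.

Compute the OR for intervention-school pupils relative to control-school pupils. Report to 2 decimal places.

intervention-school pupils with the outcome: 619 − 451 = 168
intervention-school pupils without the outcome: 3573 − 168 = 3405
control-school pupils without the outcome: 2626 − 451 = 2175
odds, intervention-school pupils = 168/3405 = 0.04934
odds, control-school pupils = 451/2175 = 0.20736
OR = 0.04934 / 0.20736 = 0.24

OR = 0.24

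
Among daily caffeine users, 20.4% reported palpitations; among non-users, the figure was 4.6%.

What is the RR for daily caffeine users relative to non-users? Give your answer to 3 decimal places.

RR = 0.20400 / 0.04600 = 4.435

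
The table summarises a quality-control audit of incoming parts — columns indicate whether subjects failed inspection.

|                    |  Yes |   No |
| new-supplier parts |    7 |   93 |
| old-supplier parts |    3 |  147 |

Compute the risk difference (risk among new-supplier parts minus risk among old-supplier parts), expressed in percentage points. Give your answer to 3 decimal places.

RD: 5.000

risk, new-supplier parts = 7/100 = 0.07000
risk, old-supplier parts = 3/150 = 0.02000
risk difference = 0.07000 − 0.02000 = 0.05000 → 5.000 percentage points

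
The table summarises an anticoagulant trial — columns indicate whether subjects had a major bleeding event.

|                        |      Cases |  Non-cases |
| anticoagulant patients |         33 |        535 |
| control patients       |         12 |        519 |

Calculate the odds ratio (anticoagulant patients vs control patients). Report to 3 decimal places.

OR ≈ 2.668

odds, anticoagulant patients = 33/535 = 0.06168
odds, control patients = 12/519 = 0.02312
OR = 0.06168 / 0.02312 = 2.668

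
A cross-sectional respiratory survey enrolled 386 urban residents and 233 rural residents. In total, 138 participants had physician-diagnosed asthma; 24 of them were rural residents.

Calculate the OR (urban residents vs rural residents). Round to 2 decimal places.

urban residents with the outcome: 138 − 24 = 114
urban residents without the outcome: 386 − 114 = 272
rural residents without the outcome: 233 − 24 = 209
odds, urban residents = 114/272 = 0.4191
odds, rural residents = 24/209 = 0.1148
OR = 0.4191 / 0.1148 = 3.65

OR ≈ 3.65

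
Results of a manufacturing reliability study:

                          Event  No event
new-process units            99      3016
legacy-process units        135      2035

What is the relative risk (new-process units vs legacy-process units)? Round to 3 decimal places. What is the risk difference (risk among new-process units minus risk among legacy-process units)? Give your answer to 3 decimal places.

risk, new-process units = 99/3115 = 0.03178
risk, legacy-process units = 135/2170 = 0.06221
RR = 0.03178 / 0.06221 = 0.511
risk difference = 0.03178 − 0.06221 = -0.030

RR = 0.511; RD = -0.030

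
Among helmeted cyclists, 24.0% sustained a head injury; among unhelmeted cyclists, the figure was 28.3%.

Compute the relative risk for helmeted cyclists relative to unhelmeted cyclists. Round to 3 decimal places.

RR = 0.2400 / 0.2830 = 0.848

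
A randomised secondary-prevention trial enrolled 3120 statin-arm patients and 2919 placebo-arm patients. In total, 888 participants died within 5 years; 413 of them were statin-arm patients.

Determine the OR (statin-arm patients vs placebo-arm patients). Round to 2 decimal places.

statin-arm patients without the outcome: 3120 − 413 = 2707
placebo-arm patients with the outcome: 888 − 413 = 475
placebo-arm patients without the outcome: 2919 − 475 = 2444
odds, statin-arm patients = 413/2707 = 0.1526
odds, placebo-arm patients = 475/2444 = 0.1944
OR = 0.1526 / 0.1944 = 0.78

OR: 0.78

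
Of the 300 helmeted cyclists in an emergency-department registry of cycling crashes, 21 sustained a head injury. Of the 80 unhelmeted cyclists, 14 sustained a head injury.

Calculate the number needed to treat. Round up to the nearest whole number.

risk, helmeted cyclists = 21/300 = 0.070000
risk, unhelmeted cyclists = 14/80 = 0.175000
absolute risk difference = 0.105000
1 / 0.105000 = 9.524 → round up → 10

NNT = 10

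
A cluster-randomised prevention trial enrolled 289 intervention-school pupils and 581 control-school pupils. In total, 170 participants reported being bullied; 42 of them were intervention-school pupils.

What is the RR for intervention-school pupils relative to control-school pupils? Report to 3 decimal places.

0.660

intervention-school pupils without the outcome: 289 − 42 = 247
control-school pupils with the outcome: 170 − 42 = 128
control-school pupils without the outcome: 581 − 128 = 453
risk, intervention-school pupils = 42/289 = 0.1453
risk, control-school pupils = 128/581 = 0.2203
RR = 0.1453 / 0.2203 = 0.660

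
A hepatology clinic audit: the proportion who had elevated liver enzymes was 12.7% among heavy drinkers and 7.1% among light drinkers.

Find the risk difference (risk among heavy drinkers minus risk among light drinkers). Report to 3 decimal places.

risk difference = 0.1270 − 0.0710 = 0.056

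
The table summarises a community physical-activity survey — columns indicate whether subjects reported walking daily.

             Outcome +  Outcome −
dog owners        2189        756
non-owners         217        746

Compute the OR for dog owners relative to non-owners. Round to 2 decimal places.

odds, dog owners = 2189/756 = 2.8955
odds, non-owners = 217/746 = 0.2909
OR = 2.8955 / 0.2909 = 9.95

OR = 9.95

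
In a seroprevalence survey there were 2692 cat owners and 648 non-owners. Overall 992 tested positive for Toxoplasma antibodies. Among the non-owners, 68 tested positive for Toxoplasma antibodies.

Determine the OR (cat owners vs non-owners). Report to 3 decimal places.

cat owners with the outcome: 992 − 68 = 924
cat owners without the outcome: 2692 − 924 = 1768
non-owners without the outcome: 648 − 68 = 580
OR = (924 × 580) / (1768 × 68) = 535920/120224 ≈ 4.458

4.458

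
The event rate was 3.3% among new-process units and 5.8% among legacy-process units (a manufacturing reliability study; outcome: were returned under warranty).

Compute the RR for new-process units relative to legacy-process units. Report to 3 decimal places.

RR = 0.03300 / 0.05800 = 0.569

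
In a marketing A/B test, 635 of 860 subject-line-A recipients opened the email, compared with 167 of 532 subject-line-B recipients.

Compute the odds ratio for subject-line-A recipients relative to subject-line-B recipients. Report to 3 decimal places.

OR = (635 × 365) / (225 × 167) = 231775/37575 ≈ 6.168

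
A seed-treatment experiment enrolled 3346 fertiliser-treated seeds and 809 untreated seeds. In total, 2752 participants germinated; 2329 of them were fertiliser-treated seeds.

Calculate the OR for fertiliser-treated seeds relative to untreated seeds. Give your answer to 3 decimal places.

OR = 2.090

fertiliser-treated seeds without the outcome: 3346 − 2329 = 1017
untreated seeds with the outcome: 2752 − 2329 = 423
untreated seeds without the outcome: 809 − 423 = 386
OR = (2329 × 386) / (1017 × 423) = 898994/430191 ≈ 2.090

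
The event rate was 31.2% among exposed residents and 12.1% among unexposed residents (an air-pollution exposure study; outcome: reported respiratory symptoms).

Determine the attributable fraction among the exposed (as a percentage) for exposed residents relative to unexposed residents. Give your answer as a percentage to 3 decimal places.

AR% = (0.3120 − 0.1210) / 0.3120 = 0.6122 → 61.218%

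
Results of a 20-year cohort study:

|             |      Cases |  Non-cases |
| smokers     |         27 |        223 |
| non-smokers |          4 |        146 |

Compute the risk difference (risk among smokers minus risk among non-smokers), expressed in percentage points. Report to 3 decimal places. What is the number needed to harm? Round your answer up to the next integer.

risk, smokers = 27/250 = 0.10800
risk, non-smokers = 4/150 = 0.02667
risk difference = 0.10800 − 0.02667 = 0.08133 → 8.133 percentage points
absolute risk difference = 0.081333
1 / 0.081333 = 12.295 → round up → 13

RD = 8.133; NNH = 13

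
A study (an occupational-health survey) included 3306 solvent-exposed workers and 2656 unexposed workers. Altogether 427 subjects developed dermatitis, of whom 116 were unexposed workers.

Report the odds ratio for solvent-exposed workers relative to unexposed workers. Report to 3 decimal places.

solvent-exposed workers with the outcome: 427 − 116 = 311
solvent-exposed workers without the outcome: 3306 − 311 = 2995
unexposed workers without the outcome: 2656 − 116 = 2540
OR = (311 × 2540) / (2995 × 116) = 789940/347420 ≈ 2.274

OR = 2.274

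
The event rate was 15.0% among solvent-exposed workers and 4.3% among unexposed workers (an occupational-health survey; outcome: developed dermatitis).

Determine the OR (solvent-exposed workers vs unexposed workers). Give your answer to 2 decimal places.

OR: 3.93

odds, solvent-exposed workers = 0.15000/0.85000 = 0.17647
odds, unexposed workers = 0.04300/0.95700 = 0.04493
OR = 0.17647 / 0.04493 = 3.93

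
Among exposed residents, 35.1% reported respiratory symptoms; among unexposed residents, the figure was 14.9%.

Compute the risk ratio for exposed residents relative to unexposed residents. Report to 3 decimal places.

RR = 0.3510 / 0.1490 = 2.356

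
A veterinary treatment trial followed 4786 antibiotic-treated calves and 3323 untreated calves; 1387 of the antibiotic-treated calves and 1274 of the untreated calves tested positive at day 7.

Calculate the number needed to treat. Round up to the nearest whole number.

11

risk, antibiotic-treated calves = 1387/4786 = 0.289804
risk, untreated calves = 1274/3323 = 0.383389
absolute risk difference = 0.093585
1 / 0.093585 = 10.685 → round up → 11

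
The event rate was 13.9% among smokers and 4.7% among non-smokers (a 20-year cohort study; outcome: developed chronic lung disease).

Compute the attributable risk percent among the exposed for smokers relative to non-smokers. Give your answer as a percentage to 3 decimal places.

AR% = (0.13900 − 0.04700) / 0.13900 = 0.6619 → 66.187%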